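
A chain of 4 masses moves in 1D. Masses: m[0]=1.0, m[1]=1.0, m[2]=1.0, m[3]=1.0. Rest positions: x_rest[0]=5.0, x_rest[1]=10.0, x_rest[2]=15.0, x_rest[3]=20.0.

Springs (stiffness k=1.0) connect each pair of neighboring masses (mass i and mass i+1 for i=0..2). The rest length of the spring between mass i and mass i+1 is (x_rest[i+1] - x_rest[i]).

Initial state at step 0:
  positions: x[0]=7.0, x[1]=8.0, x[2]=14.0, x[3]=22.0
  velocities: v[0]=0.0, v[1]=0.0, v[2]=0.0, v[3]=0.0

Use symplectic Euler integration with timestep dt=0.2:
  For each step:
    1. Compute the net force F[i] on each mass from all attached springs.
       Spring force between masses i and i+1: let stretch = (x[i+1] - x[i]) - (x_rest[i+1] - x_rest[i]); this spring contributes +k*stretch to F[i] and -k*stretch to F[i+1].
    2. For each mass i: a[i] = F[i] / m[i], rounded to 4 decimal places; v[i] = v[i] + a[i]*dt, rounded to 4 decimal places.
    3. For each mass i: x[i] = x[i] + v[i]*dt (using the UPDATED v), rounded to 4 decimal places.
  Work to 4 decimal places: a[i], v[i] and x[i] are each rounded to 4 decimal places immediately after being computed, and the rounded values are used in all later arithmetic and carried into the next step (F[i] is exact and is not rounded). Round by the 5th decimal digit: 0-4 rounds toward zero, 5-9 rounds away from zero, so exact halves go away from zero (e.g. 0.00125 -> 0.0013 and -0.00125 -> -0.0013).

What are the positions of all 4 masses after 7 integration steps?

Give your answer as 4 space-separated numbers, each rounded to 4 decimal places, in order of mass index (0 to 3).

Step 0: x=[7.0000 8.0000 14.0000 22.0000] v=[0.0000 0.0000 0.0000 0.0000]
Step 1: x=[6.8400 8.2000 14.0800 21.8800] v=[-0.8000 1.0000 0.4000 -0.6000]
Step 2: x=[6.5344 8.5808 14.2368 21.6480] v=[-1.5280 1.9040 0.7840 -1.1600]
Step 3: x=[6.1107 9.1060 14.4638 21.3196] v=[-2.1187 2.6259 1.1350 -1.6422]
Step 4: x=[5.6068 9.7257 14.7507 20.9169] v=[-2.5196 3.0984 1.4346 -2.0134]
Step 5: x=[5.0676 10.3816 15.0833 20.4676] v=[-2.6958 3.2796 1.6628 -2.2466]
Step 6: x=[4.5410 11.0130 15.4432 20.0029] v=[-2.6330 3.1571 1.7993 -2.3235]
Step 7: x=[4.0733 11.5627 15.8082 19.5558] v=[-2.3386 2.7487 1.8252 -2.2354]

Answer: 4.0733 11.5627 15.8082 19.5558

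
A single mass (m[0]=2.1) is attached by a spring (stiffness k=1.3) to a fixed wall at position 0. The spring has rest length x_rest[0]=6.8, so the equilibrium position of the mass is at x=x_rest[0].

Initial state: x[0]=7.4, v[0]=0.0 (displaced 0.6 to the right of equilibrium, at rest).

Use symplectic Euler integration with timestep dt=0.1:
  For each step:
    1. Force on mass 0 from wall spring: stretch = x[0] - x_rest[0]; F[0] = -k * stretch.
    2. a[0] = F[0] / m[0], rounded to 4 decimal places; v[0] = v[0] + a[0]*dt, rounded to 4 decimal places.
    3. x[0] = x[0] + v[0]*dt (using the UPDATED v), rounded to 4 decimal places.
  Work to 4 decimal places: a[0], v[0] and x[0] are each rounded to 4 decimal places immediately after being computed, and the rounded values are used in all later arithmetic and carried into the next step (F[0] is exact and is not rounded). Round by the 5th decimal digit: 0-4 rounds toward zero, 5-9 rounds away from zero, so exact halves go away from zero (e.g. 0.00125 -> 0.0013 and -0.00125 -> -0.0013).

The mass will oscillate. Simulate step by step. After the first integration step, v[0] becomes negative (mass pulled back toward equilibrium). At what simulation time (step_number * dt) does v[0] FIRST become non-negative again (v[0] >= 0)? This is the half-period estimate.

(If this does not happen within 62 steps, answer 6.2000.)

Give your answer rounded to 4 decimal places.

Answer: 4.0000

Derivation:
Step 0: x=[7.4000] v=[0.0000]
Step 1: x=[7.3963] v=[-0.0371]
Step 2: x=[7.3889] v=[-0.0740]
Step 3: x=[7.3779] v=[-0.1105]
Step 4: x=[7.3633] v=[-0.1463]
Step 5: x=[7.3452] v=[-0.1812]
Step 6: x=[7.3237] v=[-0.2150]
Step 7: x=[7.2990] v=[-0.2474]
Step 8: x=[7.2712] v=[-0.2783]
Step 9: x=[7.2405] v=[-0.3075]
Step 10: x=[7.2070] v=[-0.3348]
Step 11: x=[7.1710] v=[-0.3600]
Step 12: x=[7.1327] v=[-0.3830]
Step 13: x=[7.0923] v=[-0.4036]
Step 14: x=[7.0501] v=[-0.4217]
Step 15: x=[7.0064] v=[-0.4372]
Step 16: x=[6.9614] v=[-0.4500]
Step 17: x=[6.9154] v=[-0.4600]
Step 18: x=[6.8687] v=[-0.4671]
Step 19: x=[6.8216] v=[-0.4714]
Step 20: x=[6.7743] v=[-0.4727]
Step 21: x=[6.7272] v=[-0.4711]
Step 22: x=[6.6805] v=[-0.4666]
Step 23: x=[6.6346] v=[-0.4592]
Step 24: x=[6.5897] v=[-0.4490]
Step 25: x=[6.5461] v=[-0.4360]
Step 26: x=[6.5041] v=[-0.4203]
Step 27: x=[6.4639] v=[-0.4020]
Step 28: x=[6.4258] v=[-0.3812]
Step 29: x=[6.3900] v=[-0.3580]
Step 30: x=[6.3567] v=[-0.3326]
Step 31: x=[6.3262] v=[-0.3052]
Step 32: x=[6.2986] v=[-0.2759]
Step 33: x=[6.2741] v=[-0.2449]
Step 34: x=[6.2529] v=[-0.2123]
Step 35: x=[6.2351] v=[-0.1784]
Step 36: x=[6.2208] v=[-0.1434]
Step 37: x=[6.2101] v=[-0.1075]
Step 38: x=[6.2030] v=[-0.0710]
Step 39: x=[6.1996] v=[-0.0340]
Step 40: x=[6.1999] v=[0.0032]
First v>=0 after going negative at step 40, time=4.0000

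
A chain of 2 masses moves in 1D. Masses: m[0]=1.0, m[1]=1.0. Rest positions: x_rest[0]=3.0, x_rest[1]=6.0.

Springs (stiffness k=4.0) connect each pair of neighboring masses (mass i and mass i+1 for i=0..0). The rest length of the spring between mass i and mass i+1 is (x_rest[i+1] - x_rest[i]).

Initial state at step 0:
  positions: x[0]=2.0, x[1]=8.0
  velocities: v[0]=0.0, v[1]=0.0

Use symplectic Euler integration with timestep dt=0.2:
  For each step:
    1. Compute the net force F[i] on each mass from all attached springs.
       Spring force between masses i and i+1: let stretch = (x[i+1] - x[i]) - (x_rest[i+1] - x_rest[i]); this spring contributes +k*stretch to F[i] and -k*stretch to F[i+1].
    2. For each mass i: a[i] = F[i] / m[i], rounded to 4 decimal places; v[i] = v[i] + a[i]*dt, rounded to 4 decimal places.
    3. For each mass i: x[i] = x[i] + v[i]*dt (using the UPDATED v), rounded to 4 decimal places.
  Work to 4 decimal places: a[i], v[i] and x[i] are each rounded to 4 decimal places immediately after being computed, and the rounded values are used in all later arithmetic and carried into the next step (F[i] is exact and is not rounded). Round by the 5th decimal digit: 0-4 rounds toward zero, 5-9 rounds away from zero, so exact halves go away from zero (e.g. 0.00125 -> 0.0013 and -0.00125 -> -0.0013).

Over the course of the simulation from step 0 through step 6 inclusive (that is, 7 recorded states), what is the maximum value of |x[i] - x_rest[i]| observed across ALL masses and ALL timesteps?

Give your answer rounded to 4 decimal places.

Step 0: x=[2.0000 8.0000] v=[0.0000 0.0000]
Step 1: x=[2.4800 7.5200] v=[2.4000 -2.4000]
Step 2: x=[3.2864 6.7136] v=[4.0320 -4.0320]
Step 3: x=[4.1612 5.8388] v=[4.3738 -4.3738]
Step 4: x=[4.8244 5.1756] v=[3.3159 -3.3159]
Step 5: x=[5.0638 4.9362] v=[1.1969 -1.1969]
Step 6: x=[4.8028 5.1972] v=[-1.3052 1.3052]
Max displacement = 2.0638

Answer: 2.0638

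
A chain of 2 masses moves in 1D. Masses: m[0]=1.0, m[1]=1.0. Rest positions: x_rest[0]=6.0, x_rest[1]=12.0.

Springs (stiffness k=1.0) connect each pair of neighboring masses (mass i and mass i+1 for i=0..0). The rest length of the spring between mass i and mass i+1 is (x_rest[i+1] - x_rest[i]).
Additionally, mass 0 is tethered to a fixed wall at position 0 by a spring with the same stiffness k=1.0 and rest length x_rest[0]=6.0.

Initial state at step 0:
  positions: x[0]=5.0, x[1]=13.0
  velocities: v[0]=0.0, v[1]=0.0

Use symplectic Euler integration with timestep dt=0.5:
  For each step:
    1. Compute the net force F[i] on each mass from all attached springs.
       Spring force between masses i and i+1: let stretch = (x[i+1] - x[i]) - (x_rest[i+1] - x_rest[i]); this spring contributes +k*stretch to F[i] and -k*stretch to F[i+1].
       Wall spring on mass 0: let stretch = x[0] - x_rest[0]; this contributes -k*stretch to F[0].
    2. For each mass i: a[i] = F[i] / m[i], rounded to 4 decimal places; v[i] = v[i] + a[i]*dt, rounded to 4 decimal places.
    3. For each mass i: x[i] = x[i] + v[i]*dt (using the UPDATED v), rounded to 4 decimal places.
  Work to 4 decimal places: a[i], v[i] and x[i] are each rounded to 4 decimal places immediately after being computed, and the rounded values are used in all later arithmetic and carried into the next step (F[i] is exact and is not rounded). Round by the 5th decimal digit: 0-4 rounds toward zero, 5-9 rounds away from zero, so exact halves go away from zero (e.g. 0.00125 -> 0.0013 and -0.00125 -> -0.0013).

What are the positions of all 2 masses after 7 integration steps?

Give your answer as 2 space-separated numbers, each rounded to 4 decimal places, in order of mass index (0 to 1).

Step 0: x=[5.0000 13.0000] v=[0.0000 0.0000]
Step 1: x=[5.7500 12.5000] v=[1.5000 -1.0000]
Step 2: x=[6.7500 11.8125] v=[2.0000 -1.3750]
Step 3: x=[7.3282 11.3594] v=[1.1563 -0.9063]
Step 4: x=[7.0821 11.3985] v=[-0.4922 0.0781]
Step 5: x=[6.1446 11.8585] v=[-1.8751 0.9199]
Step 6: x=[5.0994 12.3900] v=[-2.0905 1.0630]
Step 7: x=[4.6020 12.5989] v=[-0.9949 0.4177]

Answer: 4.6020 12.5989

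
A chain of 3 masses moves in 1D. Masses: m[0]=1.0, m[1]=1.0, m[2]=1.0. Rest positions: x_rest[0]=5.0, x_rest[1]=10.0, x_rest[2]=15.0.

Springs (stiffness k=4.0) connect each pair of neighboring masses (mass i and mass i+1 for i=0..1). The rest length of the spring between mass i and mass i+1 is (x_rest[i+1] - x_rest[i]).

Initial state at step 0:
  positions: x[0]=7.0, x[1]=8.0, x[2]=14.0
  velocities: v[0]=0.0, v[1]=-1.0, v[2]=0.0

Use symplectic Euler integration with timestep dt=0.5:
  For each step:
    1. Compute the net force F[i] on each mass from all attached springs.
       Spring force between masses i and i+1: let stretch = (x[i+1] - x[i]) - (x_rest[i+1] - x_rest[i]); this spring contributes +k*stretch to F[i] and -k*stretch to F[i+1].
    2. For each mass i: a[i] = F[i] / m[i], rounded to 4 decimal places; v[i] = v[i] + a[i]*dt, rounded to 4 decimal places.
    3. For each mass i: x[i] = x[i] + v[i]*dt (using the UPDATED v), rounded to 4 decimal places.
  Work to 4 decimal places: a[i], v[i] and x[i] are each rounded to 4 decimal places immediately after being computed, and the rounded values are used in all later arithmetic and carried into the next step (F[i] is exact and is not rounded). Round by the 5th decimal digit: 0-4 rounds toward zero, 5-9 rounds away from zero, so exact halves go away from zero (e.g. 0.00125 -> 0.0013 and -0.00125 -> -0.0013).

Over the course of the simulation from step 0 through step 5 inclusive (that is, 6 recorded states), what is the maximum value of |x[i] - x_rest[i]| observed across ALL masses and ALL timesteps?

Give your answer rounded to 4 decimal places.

Step 0: x=[7.0000 8.0000 14.0000] v=[0.0000 -1.0000 0.0000]
Step 1: x=[3.0000 12.5000 13.0000] v=[-8.0000 9.0000 -2.0000]
Step 2: x=[3.5000 8.0000 16.5000] v=[1.0000 -9.0000 7.0000]
Step 3: x=[3.5000 7.5000 16.5000] v=[0.0000 -1.0000 0.0000]
Step 4: x=[2.5000 12.0000 12.5000] v=[-2.0000 9.0000 -8.0000]
Step 5: x=[6.0000 7.5000 13.0000] v=[7.0000 -9.0000 1.0000]
Max displacement = 2.5000

Answer: 2.5000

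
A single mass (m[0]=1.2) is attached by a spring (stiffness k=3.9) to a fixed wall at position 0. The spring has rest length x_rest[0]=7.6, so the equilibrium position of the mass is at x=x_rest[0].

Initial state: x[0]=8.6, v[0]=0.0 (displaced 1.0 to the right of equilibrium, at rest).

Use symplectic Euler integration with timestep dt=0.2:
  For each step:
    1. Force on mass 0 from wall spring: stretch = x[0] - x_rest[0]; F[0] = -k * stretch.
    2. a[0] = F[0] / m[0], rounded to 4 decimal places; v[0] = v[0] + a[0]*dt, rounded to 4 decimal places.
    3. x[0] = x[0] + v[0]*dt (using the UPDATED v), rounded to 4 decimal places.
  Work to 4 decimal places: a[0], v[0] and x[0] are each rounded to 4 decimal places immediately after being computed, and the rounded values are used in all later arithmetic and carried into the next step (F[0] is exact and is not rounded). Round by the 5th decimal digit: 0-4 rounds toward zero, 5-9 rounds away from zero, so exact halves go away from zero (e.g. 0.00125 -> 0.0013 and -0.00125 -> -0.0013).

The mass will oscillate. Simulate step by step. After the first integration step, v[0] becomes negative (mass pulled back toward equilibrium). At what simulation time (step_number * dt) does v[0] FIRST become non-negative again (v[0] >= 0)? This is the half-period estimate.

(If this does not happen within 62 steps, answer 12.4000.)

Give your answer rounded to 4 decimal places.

Answer: 1.8000

Derivation:
Step 0: x=[8.6000] v=[0.0000]
Step 1: x=[8.4700] v=[-0.6500]
Step 2: x=[8.2269] v=[-1.2155]
Step 3: x=[7.9023] v=[-1.6230]
Step 4: x=[7.5384] v=[-1.8195]
Step 5: x=[7.1825] v=[-1.7795]
Step 6: x=[6.8809] v=[-1.5081]
Step 7: x=[6.6728] v=[-1.0407]
Step 8: x=[6.5852] v=[-0.4380]
Step 9: x=[6.6295] v=[0.2216]
First v>=0 after going negative at step 9, time=1.8000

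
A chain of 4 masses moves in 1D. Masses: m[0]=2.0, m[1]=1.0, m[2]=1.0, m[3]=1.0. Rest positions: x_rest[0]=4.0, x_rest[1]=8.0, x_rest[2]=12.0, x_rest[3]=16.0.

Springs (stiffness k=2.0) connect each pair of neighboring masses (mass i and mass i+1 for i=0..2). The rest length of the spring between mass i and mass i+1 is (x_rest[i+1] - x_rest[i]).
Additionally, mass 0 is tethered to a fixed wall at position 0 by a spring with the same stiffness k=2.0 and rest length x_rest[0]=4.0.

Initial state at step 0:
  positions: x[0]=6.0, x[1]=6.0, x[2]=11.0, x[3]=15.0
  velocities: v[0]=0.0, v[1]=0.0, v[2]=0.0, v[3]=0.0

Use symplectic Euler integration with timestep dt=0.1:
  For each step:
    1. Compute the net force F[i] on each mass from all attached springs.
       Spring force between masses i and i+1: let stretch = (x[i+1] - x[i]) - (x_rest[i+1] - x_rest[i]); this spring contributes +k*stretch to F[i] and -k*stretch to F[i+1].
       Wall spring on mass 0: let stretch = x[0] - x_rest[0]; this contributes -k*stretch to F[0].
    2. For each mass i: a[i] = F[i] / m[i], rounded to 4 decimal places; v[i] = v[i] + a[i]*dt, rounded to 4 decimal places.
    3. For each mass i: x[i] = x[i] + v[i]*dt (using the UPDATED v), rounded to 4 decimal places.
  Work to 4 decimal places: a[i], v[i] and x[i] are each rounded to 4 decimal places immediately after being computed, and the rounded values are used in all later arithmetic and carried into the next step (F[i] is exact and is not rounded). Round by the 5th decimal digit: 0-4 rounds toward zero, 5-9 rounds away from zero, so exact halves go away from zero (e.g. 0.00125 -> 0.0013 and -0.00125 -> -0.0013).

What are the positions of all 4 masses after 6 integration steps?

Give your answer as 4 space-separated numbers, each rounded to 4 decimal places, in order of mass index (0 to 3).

Answer: 4.8858 7.7344 10.7573 14.9772

Derivation:
Step 0: x=[6.0000 6.0000 11.0000 15.0000] v=[0.0000 0.0000 0.0000 0.0000]
Step 1: x=[5.9400 6.1000 10.9800 15.0000] v=[-0.6000 1.0000 -0.2000 0.0000]
Step 2: x=[5.8222 6.2944 10.9428 14.9996] v=[-1.1780 1.9440 -0.3720 -0.0040]
Step 3: x=[5.6509 6.5723 10.8938 14.9981] v=[-1.7130 2.7792 -0.4903 -0.0154]
Step 4: x=[5.4323 6.9182 10.8404 14.9945] v=[-2.1860 3.4592 -0.5337 -0.0363]
Step 5: x=[5.1742 7.3129 10.7917 14.9878] v=[-2.5806 3.9465 -0.4873 -0.0671]
Step 6: x=[4.8858 7.7344 10.7573 14.9772] v=[-2.8842 4.2145 -0.3438 -0.1063]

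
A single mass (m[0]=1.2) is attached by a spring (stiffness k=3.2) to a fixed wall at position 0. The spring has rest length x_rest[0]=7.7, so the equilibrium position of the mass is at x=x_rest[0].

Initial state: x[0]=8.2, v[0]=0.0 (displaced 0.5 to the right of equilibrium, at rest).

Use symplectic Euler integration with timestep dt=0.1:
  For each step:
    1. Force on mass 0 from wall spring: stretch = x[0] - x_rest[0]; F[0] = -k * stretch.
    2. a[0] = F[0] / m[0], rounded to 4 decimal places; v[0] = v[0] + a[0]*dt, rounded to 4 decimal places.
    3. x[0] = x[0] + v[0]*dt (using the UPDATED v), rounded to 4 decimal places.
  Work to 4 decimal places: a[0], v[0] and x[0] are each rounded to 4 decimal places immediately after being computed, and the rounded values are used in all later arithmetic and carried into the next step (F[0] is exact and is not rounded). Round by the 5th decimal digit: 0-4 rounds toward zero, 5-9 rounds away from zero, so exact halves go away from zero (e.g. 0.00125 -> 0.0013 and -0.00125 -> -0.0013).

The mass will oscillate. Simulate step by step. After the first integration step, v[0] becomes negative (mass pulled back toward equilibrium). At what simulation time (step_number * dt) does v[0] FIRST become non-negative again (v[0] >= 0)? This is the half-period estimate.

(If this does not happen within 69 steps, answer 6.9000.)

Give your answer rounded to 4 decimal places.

Step 0: x=[8.2000] v=[0.0000]
Step 1: x=[8.1867] v=[-0.1333]
Step 2: x=[8.1604] v=[-0.2631]
Step 3: x=[8.1218] v=[-0.3859]
Step 4: x=[8.0720] v=[-0.4984]
Step 5: x=[8.0122] v=[-0.5976]
Step 6: x=[7.9441] v=[-0.6809]
Step 7: x=[7.8695] v=[-0.7460]
Step 8: x=[7.7904] v=[-0.7912]
Step 9: x=[7.7089] v=[-0.8153]
Step 10: x=[7.6271] v=[-0.8177]
Step 11: x=[7.5473] v=[-0.7983]
Step 12: x=[7.4715] v=[-0.7576]
Step 13: x=[7.4018] v=[-0.6967]
Step 14: x=[7.3401] v=[-0.6172]
Step 15: x=[7.2880] v=[-0.5212]
Step 16: x=[7.2469] v=[-0.4113]
Step 17: x=[7.2179] v=[-0.2905]
Step 18: x=[7.2017] v=[-0.1619]
Step 19: x=[7.1988] v=[-0.0290]
Step 20: x=[7.2093] v=[0.1047]
First v>=0 after going negative at step 20, time=2.0000

Answer: 2.0000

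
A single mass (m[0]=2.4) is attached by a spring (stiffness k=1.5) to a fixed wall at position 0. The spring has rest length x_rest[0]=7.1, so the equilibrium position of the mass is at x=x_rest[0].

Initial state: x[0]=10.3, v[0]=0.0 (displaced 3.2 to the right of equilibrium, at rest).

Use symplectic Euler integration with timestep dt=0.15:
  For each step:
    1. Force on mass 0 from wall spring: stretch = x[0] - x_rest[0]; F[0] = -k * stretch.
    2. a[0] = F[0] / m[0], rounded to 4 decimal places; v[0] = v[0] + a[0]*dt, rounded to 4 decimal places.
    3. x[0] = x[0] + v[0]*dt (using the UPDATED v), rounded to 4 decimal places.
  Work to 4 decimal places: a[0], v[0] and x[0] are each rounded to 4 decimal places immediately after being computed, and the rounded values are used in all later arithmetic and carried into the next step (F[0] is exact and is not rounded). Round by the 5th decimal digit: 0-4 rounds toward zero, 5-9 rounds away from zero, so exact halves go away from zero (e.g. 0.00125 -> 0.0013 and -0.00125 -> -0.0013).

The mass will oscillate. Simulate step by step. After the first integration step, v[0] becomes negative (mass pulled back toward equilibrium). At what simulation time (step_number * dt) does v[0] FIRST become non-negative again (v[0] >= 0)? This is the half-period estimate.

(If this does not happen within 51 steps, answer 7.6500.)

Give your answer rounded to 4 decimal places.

Step 0: x=[10.3000] v=[0.0000]
Step 1: x=[10.2550] v=[-0.3000]
Step 2: x=[10.1656] v=[-0.5958]
Step 3: x=[10.0331] v=[-0.8832]
Step 4: x=[9.8594] v=[-1.1582]
Step 5: x=[9.6469] v=[-1.4169]
Step 6: x=[9.3985] v=[-1.6557]
Step 7: x=[9.1178] v=[-1.8712]
Step 8: x=[8.8087] v=[-2.0604]
Step 9: x=[8.4756] v=[-2.2206]
Step 10: x=[8.1232] v=[-2.3496]
Step 11: x=[7.7564] v=[-2.4455]
Step 12: x=[7.3804] v=[-2.5070]
Step 13: x=[7.0004] v=[-2.5333]
Step 14: x=[6.6218] v=[-2.5240]
Step 15: x=[6.2499] v=[-2.4792]
Step 16: x=[5.8900] v=[-2.3995]
Step 17: x=[5.5471] v=[-2.2861]
Step 18: x=[5.2260] v=[-2.1405]
Step 19: x=[4.9313] v=[-1.9648]
Step 20: x=[4.6671] v=[-1.7615]
Step 21: x=[4.4371] v=[-1.5334]
Step 22: x=[4.2445] v=[-1.2838]
Step 23: x=[4.0921] v=[-1.0161]
Step 24: x=[3.9820] v=[-0.7341]
Step 25: x=[3.9157] v=[-0.4418]
Step 26: x=[3.8942] v=[-0.1433]
Step 27: x=[3.9178] v=[0.1572]
First v>=0 after going negative at step 27, time=4.0500

Answer: 4.0500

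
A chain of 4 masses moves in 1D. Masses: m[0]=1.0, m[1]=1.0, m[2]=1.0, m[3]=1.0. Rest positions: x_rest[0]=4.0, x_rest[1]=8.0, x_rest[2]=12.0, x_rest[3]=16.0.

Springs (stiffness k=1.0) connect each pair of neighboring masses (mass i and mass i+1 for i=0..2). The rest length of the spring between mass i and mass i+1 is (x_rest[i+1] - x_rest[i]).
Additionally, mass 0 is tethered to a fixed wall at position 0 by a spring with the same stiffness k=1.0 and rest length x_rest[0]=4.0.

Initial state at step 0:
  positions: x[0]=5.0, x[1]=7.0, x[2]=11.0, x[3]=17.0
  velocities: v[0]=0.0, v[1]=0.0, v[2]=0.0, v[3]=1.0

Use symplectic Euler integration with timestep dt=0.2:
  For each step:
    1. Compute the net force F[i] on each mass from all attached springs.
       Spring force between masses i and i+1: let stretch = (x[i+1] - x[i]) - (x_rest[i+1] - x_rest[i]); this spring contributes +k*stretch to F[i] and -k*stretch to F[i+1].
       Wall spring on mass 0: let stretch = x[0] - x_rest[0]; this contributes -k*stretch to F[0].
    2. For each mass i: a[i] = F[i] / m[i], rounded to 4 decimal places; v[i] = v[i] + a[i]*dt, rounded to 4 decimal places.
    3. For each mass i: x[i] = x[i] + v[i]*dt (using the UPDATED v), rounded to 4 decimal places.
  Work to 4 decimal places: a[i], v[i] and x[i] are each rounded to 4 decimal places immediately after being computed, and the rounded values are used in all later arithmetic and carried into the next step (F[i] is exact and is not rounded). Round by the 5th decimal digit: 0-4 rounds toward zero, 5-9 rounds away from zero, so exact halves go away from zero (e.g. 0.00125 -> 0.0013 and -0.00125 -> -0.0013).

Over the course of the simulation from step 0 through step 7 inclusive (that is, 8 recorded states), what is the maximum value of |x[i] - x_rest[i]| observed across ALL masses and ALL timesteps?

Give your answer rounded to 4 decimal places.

Answer: 1.1584

Derivation:
Step 0: x=[5.0000 7.0000 11.0000 17.0000] v=[0.0000 0.0000 0.0000 1.0000]
Step 1: x=[4.8800 7.0800 11.0800 17.1200] v=[-0.6000 0.4000 0.4000 0.6000]
Step 2: x=[4.6528 7.2320 11.2416 17.1584] v=[-1.1360 0.7600 0.8080 0.1920]
Step 3: x=[4.3427 7.4412 11.4795 17.1201] v=[-1.5507 1.0461 1.1894 -0.1914]
Step 4: x=[3.9828 7.6880 11.7815 17.0162] v=[-1.7995 1.2341 1.5099 -0.5195]
Step 5: x=[3.6118 7.9504 12.1291 16.8629] v=[-1.8550 1.3118 1.7381 -0.7664]
Step 6: x=[3.2699 8.2064 12.4989 16.6803] v=[-1.7096 1.2798 1.8491 -0.9132]
Step 7: x=[2.9946 8.4366 12.8643 16.4904] v=[-1.3763 1.1510 1.8269 -0.9495]
Max displacement = 1.1584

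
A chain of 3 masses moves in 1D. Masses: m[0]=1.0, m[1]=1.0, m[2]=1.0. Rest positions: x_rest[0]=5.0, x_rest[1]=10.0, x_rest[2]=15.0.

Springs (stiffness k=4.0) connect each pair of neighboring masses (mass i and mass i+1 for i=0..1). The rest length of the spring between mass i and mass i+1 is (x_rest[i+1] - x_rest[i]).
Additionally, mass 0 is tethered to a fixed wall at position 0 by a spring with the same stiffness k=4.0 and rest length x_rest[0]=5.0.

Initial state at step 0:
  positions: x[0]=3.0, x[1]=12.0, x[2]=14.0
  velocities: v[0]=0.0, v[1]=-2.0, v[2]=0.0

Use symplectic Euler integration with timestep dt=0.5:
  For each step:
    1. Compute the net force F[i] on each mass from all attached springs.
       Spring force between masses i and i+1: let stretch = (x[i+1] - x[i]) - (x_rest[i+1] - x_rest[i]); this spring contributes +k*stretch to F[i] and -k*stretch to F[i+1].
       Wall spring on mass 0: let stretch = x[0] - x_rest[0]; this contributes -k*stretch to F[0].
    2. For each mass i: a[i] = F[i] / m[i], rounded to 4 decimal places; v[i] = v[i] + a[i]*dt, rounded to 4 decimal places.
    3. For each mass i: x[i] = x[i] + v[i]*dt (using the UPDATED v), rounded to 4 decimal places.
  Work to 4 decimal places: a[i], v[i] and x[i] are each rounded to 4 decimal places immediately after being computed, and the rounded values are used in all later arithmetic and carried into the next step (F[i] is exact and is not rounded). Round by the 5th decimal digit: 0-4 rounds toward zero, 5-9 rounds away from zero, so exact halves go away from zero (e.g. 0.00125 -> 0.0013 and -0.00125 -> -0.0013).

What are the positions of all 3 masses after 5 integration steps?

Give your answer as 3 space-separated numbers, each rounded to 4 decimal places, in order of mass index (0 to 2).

Answer: 0.0000 15.0000 12.0000

Derivation:
Step 0: x=[3.0000 12.0000 14.0000] v=[0.0000 -2.0000 0.0000]
Step 1: x=[9.0000 4.0000 17.0000] v=[12.0000 -16.0000 6.0000]
Step 2: x=[1.0000 14.0000 12.0000] v=[-16.0000 20.0000 -10.0000]
Step 3: x=[5.0000 9.0000 14.0000] v=[8.0000 -10.0000 4.0000]
Step 4: x=[8.0000 5.0000 16.0000] v=[6.0000 -8.0000 4.0000]
Step 5: x=[0.0000 15.0000 12.0000] v=[-16.0000 20.0000 -8.0000]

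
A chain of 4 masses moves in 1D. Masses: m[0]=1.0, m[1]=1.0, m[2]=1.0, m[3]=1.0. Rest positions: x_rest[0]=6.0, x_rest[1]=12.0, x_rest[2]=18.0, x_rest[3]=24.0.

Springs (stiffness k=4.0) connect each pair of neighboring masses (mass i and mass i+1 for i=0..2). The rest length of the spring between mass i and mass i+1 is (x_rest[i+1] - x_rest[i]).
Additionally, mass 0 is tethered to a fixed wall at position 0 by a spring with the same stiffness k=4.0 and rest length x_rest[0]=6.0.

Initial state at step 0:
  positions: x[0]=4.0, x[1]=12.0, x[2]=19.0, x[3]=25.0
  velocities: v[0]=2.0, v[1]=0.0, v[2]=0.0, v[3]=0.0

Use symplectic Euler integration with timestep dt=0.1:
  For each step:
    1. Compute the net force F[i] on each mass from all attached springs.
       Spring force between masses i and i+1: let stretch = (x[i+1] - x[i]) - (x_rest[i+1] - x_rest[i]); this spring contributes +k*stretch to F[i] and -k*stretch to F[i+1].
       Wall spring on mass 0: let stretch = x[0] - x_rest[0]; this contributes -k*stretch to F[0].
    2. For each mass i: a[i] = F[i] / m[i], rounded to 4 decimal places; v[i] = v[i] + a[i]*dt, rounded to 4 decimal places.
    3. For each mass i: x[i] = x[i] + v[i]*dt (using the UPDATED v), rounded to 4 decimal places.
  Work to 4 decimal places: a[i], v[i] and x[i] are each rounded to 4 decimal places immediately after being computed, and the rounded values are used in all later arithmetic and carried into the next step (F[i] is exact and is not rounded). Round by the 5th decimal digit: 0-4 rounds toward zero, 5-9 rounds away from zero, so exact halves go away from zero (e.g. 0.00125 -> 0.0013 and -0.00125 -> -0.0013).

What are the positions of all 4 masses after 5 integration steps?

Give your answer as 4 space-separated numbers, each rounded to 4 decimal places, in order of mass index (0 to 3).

Answer: 6.6480 11.7837 18.4653 24.9477

Derivation:
Step 0: x=[4.0000 12.0000 19.0000 25.0000] v=[2.0000 0.0000 0.0000 0.0000]
Step 1: x=[4.3600 11.9600 18.9600 25.0000] v=[3.6000 -0.4000 -0.4000 0.0000]
Step 2: x=[4.8496 11.8960 18.8816 24.9984] v=[4.8960 -0.6400 -0.7840 -0.0160]
Step 3: x=[5.4271 11.8296 18.7685 24.9921] v=[5.7747 -0.6643 -1.1315 -0.0627]
Step 4: x=[6.0436 11.7846 18.6267 24.9769] v=[6.1649 -0.4497 -1.4176 -0.1521]
Step 5: x=[6.6480 11.7837 18.4653 24.9477] v=[6.0439 -0.0093 -1.6144 -0.2922]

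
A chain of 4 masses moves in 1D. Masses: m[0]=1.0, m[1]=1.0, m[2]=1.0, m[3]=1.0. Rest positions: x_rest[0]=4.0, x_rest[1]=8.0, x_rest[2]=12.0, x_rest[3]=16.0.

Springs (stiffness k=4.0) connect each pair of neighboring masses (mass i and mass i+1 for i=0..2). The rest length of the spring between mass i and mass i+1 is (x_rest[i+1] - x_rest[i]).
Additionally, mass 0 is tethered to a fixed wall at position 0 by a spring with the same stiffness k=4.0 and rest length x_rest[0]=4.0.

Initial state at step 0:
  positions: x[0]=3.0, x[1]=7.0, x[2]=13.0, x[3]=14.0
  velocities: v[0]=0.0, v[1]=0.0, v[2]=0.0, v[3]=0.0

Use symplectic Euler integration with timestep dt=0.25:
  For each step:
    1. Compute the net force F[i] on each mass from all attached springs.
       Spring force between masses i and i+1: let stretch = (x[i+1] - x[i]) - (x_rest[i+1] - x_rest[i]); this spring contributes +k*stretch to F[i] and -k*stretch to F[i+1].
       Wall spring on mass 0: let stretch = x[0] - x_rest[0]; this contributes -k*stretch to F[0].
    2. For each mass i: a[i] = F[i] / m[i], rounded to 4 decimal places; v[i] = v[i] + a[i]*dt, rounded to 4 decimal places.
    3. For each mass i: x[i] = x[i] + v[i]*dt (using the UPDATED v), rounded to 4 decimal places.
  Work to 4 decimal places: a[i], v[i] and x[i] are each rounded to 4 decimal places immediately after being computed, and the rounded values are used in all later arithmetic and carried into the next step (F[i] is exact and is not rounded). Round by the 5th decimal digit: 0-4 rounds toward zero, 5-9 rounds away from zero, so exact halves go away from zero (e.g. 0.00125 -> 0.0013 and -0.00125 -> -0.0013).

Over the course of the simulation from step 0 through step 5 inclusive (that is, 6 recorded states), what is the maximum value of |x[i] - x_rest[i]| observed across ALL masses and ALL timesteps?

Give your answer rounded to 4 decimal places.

Answer: 2.5312

Derivation:
Step 0: x=[3.0000 7.0000 13.0000 14.0000] v=[0.0000 0.0000 0.0000 0.0000]
Step 1: x=[3.2500 7.5000 11.7500 14.7500] v=[1.0000 2.0000 -5.0000 3.0000]
Step 2: x=[3.7500 8.0000 10.1875 15.7500] v=[2.0000 2.0000 -6.2500 4.0000]
Step 3: x=[4.3750 7.9844 9.4688 16.3594] v=[2.5000 -0.0625 -2.8750 2.4375]
Step 4: x=[4.8086 7.4375 10.1016 16.2461] v=[1.7344 -2.1875 2.5312 -0.4531]
Step 5: x=[4.6973 6.8994 11.6045 15.5967] v=[-0.4453 -2.1523 6.0116 -2.5976]
Max displacement = 2.5312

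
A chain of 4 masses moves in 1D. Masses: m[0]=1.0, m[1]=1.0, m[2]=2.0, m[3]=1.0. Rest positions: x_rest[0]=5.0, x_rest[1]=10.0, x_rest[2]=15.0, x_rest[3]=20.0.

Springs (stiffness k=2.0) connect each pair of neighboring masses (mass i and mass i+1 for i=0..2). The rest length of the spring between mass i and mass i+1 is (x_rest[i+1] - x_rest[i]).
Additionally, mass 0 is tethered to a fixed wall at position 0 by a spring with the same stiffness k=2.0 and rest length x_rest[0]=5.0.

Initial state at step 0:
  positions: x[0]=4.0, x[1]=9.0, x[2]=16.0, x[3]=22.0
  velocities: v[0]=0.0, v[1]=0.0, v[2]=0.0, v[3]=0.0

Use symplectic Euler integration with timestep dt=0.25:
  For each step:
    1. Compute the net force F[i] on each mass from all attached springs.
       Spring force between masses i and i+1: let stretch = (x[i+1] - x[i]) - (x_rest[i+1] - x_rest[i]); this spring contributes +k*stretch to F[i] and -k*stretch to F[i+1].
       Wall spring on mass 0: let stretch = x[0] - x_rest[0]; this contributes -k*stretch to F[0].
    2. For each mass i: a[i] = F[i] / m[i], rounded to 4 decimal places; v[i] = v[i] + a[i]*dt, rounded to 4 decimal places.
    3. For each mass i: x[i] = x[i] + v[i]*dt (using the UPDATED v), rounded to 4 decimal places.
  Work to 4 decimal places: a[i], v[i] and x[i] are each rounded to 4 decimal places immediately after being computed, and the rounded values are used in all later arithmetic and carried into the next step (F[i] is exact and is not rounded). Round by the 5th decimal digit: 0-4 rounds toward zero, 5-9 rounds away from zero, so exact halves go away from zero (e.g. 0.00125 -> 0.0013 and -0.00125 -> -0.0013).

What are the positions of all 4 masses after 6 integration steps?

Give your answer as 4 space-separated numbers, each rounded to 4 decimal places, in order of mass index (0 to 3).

Answer: 6.1989 11.5141 15.4390 19.9740

Derivation:
Step 0: x=[4.0000 9.0000 16.0000 22.0000] v=[0.0000 0.0000 0.0000 0.0000]
Step 1: x=[4.1250 9.2500 15.9375 21.8750] v=[0.5000 1.0000 -0.2500 -0.5000]
Step 2: x=[4.3750 9.6953 15.8281 21.6328] v=[1.0000 1.7813 -0.4375 -0.9688]
Step 3: x=[4.7432 10.2422 15.6982 21.2900] v=[1.4727 2.1876 -0.5195 -1.3712]
Step 4: x=[5.2059 10.7837 15.5768 20.8732] v=[1.8506 2.1661 -0.4856 -1.6671]
Step 5: x=[5.7151 11.2272 15.4869 20.4194] v=[2.0366 1.7738 -0.3598 -1.8153]
Step 6: x=[6.1989 11.5141 15.4390 19.9740] v=[1.9351 1.1476 -0.1916 -1.7816]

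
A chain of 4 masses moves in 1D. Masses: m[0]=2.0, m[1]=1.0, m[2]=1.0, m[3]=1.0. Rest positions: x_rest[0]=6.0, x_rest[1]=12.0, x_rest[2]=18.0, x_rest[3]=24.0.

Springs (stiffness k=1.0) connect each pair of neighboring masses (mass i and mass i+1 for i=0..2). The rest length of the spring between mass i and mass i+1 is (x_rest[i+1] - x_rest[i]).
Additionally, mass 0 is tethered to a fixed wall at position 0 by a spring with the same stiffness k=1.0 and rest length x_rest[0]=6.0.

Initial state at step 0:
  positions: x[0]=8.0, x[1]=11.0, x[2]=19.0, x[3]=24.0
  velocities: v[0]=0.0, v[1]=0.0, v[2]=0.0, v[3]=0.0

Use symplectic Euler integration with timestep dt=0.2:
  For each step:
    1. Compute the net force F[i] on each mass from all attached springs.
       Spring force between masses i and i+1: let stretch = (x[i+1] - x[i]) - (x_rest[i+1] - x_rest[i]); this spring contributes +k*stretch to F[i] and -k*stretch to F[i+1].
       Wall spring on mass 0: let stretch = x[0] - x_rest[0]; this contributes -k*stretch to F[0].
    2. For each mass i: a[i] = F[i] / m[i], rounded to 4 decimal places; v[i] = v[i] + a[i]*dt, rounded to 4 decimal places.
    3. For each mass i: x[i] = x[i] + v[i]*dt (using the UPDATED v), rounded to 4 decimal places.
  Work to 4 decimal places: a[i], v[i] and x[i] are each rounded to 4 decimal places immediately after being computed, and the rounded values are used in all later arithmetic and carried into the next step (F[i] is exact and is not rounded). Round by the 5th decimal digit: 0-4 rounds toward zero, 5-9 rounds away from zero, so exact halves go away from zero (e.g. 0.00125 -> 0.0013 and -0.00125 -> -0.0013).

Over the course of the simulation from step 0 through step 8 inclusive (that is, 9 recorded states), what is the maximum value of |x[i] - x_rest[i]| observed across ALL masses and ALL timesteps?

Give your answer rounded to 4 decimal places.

Step 0: x=[8.0000 11.0000 19.0000 24.0000] v=[0.0000 0.0000 0.0000 0.0000]
Step 1: x=[7.9000 11.2000 18.8800 24.0400] v=[-0.5000 1.0000 -0.6000 0.2000]
Step 2: x=[7.7080 11.5752 18.6592 24.1136] v=[-0.9600 1.8760 -1.1040 0.3680]
Step 3: x=[7.4392 12.0791 18.3732 24.2090] v=[-1.3441 2.5194 -1.4299 0.4771]
Step 4: x=[7.1144 12.6491 18.0689 24.3110] v=[-1.6240 2.8502 -1.5216 0.5099]
Step 5: x=[6.7580 13.2145 17.7975 24.4033] v=[-1.7820 2.8272 -1.3571 0.4615]
Step 6: x=[6.3956 13.7050 17.6070 24.4714] v=[-1.8122 2.4525 -0.9525 0.3403]
Step 7: x=[6.0514 14.0592 17.5350 24.5049] v=[-1.7208 1.7710 -0.3600 0.1674]
Step 8: x=[5.7464 14.2321 17.6028 24.4996] v=[-1.5252 0.8646 0.3388 -0.0266]
Max displacement = 2.2321

Answer: 2.2321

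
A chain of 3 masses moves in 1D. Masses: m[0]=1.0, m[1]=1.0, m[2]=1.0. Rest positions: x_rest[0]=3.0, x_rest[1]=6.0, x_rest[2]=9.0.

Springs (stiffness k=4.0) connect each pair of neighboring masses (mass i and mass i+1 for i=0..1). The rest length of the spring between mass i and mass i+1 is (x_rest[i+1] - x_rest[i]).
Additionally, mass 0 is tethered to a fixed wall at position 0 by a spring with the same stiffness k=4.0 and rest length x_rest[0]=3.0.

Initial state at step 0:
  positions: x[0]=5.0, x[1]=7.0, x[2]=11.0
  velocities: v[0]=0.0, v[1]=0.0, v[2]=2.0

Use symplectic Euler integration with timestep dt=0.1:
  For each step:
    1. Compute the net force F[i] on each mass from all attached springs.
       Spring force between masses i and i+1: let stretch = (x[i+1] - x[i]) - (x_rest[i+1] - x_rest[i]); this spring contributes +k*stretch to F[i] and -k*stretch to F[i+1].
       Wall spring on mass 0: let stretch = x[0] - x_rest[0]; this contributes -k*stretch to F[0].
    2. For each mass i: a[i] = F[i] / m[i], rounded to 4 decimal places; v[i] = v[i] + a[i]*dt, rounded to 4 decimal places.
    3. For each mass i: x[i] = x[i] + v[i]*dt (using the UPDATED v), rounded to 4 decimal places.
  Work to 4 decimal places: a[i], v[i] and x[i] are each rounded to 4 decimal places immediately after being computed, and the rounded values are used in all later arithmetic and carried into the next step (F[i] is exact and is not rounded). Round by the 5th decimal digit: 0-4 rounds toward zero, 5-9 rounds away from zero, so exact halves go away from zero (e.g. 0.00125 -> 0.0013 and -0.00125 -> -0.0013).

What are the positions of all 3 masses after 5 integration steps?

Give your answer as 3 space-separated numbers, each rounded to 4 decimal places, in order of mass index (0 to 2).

Answer: 3.6129 7.9392 11.4021

Derivation:
Step 0: x=[5.0000 7.0000 11.0000] v=[0.0000 0.0000 2.0000]
Step 1: x=[4.8800 7.0800 11.1600] v=[-1.2000 0.8000 1.6000]
Step 2: x=[4.6528 7.2352 11.2768] v=[-2.2720 1.5520 1.1680]
Step 3: x=[4.3428 7.4488 11.3519] v=[-3.1002 2.1357 0.7514]
Step 4: x=[3.9833 7.6943 11.3909] v=[-3.5949 2.4545 0.3902]
Step 5: x=[3.6129 7.9392 11.4021] v=[-3.7038 2.4487 0.1116]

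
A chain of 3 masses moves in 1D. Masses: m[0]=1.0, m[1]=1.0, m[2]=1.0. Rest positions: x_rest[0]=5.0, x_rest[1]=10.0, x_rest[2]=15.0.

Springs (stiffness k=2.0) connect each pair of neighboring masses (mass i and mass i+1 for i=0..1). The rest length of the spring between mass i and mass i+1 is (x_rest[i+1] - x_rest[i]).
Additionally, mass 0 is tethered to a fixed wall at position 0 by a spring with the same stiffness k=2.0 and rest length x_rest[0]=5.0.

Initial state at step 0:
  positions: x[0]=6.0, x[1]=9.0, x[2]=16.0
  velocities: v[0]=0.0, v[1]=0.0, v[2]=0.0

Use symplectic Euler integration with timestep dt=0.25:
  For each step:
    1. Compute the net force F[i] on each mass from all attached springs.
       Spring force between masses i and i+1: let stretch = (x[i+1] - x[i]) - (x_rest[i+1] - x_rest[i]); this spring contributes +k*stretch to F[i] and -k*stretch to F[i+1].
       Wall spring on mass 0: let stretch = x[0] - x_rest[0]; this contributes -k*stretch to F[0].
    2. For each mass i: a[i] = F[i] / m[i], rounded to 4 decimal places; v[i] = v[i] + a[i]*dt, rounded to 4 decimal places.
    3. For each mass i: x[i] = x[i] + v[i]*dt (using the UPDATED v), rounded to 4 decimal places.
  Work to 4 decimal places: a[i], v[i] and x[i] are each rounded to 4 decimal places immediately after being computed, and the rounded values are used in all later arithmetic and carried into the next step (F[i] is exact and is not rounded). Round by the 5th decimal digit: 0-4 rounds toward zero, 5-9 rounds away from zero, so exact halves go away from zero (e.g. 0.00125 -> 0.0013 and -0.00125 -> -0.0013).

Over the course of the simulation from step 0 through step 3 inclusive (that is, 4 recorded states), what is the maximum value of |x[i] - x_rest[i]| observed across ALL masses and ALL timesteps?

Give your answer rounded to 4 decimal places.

Answer: 1.0665

Derivation:
Step 0: x=[6.0000 9.0000 16.0000] v=[0.0000 0.0000 0.0000]
Step 1: x=[5.6250 9.5000 15.7500] v=[-1.5000 2.0000 -1.0000]
Step 2: x=[5.0313 10.2969 15.3438] v=[-2.3750 3.1875 -1.6250]
Step 3: x=[4.4668 11.0665 14.9317] v=[-2.2579 3.0782 -1.6485]
Max displacement = 1.0665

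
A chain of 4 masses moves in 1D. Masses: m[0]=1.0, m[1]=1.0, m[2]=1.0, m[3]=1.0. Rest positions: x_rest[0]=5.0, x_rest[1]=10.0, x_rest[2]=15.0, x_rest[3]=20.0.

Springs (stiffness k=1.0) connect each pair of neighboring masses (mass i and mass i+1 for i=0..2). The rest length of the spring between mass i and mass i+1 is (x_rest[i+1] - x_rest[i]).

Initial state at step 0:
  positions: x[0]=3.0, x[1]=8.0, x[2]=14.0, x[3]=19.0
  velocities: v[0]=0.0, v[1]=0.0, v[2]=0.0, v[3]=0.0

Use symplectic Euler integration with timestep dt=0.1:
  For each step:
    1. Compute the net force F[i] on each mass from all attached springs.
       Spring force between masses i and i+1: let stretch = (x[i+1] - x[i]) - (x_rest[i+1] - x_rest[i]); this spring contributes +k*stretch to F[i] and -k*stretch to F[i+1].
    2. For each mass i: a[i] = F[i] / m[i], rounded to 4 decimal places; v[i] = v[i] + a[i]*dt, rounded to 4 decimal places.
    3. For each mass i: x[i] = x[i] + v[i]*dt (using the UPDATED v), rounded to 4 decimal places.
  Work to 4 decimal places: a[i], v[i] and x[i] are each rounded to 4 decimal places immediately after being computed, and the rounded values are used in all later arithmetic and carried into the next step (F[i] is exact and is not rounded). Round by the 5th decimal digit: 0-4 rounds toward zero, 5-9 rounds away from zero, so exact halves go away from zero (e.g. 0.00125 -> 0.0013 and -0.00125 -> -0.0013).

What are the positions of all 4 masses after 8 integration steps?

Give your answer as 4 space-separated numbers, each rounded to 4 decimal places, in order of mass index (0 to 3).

Answer: 3.0192 8.3015 13.6986 18.9808

Derivation:
Step 0: x=[3.0000 8.0000 14.0000 19.0000] v=[0.0000 0.0000 0.0000 0.0000]
Step 1: x=[3.0000 8.0100 13.9900 19.0000] v=[0.0000 0.1000 -0.1000 0.0000]
Step 2: x=[3.0001 8.0297 13.9703 18.9999] v=[0.0010 0.1970 -0.1970 -0.0010]
Step 3: x=[3.0005 8.0585 13.9415 18.9995] v=[0.0040 0.2881 -0.2881 -0.0040]
Step 4: x=[3.0015 8.0956 13.9044 18.9985] v=[0.0098 0.3706 -0.3706 -0.0098]
Step 5: x=[3.0034 8.1398 13.8602 18.9966] v=[0.0192 0.4421 -0.4421 -0.0192]
Step 6: x=[3.0067 8.1899 13.8102 18.9933] v=[0.0328 0.5005 -0.5005 -0.0328]
Step 7: x=[3.0118 8.2443 13.7558 18.9882] v=[0.0511 0.5442 -0.5442 -0.0511]
Step 8: x=[3.0192 8.3015 13.6986 18.9808] v=[0.0744 0.5721 -0.5721 -0.0743]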